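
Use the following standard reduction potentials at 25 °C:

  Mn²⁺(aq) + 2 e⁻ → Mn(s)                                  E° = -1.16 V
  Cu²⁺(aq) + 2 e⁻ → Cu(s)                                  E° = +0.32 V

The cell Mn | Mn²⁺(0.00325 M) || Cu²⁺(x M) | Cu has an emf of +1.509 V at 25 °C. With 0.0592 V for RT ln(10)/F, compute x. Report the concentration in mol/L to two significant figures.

0.031 M

Cu²⁺/Cu is the cathode, Mn²⁺/Mn the anode: E°cell = +1.48 V, n = 2.
Overall reaction: Cu²⁺(aq) + Mn(s) → Cu(s) + Mn²⁺(aq); Q = [Mn²⁺]^1/[Cu²⁺]^1.
From E = E° − (0.0592/n) log Q: log Q = (E° − E)·n/0.0592 = (+1.48 − (+1.509))·2/0.0592 = -0.9797.
So 1·log[Cu²⁺] = 1·log(0.00325) − log Q = -2.4881 − (-0.9797) = -1.5084; [Cu²⁺] = 10^(-1.5084) ≈ 0.031 M.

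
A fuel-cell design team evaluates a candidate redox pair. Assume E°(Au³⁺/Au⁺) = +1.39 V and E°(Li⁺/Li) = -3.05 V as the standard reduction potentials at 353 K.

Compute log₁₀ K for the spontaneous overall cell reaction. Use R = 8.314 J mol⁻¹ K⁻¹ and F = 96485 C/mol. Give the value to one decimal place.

Cathode: Au³⁺/Au⁺; anode: Li⁺/Li. E°cell = (+1.39) − (-3.05) = +4.44 V, with n = 2.
ΔG° = −nFE° = −RT ln K, so ln K = nFE°/(RT) = (2)(96485)(+4.44) / ((8.314)(353)) = 291.936.
log₁₀ K = 291.936 / ln 10 = 126.8.

126.8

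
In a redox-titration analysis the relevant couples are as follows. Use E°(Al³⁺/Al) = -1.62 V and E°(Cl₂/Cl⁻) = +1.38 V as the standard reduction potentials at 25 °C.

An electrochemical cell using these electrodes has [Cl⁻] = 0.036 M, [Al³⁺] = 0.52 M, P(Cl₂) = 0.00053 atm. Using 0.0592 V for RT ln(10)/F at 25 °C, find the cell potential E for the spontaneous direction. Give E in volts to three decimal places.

Cl₂/Cl⁻ is the cathode (higher E°), Al³⁺/Al the anode: E°cell = +1.38 − (-1.62) = +3.00 V, n = 6.
Overall: 3 Cl₂(g) + 2 Al(s) → 6 Cl⁻(aq) + 2 Al³⁺(aq)
Q = [Cl⁻]^6·[Al³⁺]^2 / (P(Cl₂)^3); log Q = 0.597.
E = E° − (0.0592/n) log Q = +3.00 − (0.0592/6)(0.597) = +2.994 V.

+2.994 V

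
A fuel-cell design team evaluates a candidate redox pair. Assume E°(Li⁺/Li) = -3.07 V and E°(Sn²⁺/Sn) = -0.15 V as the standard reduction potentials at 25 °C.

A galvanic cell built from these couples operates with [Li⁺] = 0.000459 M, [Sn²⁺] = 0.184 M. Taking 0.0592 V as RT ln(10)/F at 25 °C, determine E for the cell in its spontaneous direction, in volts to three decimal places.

+3.096 V

Sn²⁺/Sn is the cathode (higher E°), Li⁺/Li the anode: E°cell = -0.15 − (-3.07) = +2.92 V, n = 2.
Overall: Sn²⁺(aq) + 2 Li(s) → Sn(s) + 2 Li⁺(aq)
Q = [Li⁺]^2 / ([Sn²⁺]); log Q = -5.941.
E = E° − (0.0592/n) log Q = +2.92 − (0.0592/2)(-5.941) = +3.096 V.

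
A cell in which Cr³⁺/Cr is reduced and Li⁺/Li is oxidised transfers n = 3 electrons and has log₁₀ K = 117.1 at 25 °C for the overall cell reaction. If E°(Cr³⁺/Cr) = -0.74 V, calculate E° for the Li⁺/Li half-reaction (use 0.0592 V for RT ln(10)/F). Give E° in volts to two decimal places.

-3.05 V

E°cell = (0.0592/n)·log K = (0.0592/3)(117.1) = +2.311 V.
Since Cr³⁺/Cr is the cathode and Li⁺/Li the anode, E°cell = E°(Cr³⁺/Cr) − E°(Li⁺/Li).
So E°(Li⁺/Li) = E°(Cr³⁺/Cr) − E°cell = (-0.74) − (+2.311) = -3.05 V.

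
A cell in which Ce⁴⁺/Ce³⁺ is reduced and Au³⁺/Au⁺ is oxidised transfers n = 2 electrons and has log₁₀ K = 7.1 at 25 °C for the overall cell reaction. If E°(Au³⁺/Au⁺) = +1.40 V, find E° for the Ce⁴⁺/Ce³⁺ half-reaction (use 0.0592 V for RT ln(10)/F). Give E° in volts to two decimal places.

+1.61 V

E°cell = (0.0592/n)·log K = (0.0592/2)(7.1) = +0.210 V.
Since Ce⁴⁺/Ce³⁺ is the cathode and Au³⁺/Au⁺ the anode, E°cell = E°(Ce⁴⁺/Ce³⁺) − E°(Au³⁺/Au⁺).
So E°(Ce⁴⁺/Ce³⁺) = E°cell + E°(Au³⁺/Au⁺) = +0.210 + (+1.40) = +1.61 V.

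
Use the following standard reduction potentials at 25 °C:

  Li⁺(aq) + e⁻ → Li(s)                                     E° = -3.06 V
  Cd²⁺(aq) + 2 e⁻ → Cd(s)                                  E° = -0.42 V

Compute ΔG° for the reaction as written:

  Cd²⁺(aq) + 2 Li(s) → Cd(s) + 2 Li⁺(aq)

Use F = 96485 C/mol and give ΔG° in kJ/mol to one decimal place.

As written, Cd²⁺/Cd is reduced (cathode) and Li⁺/Li is oxidised (anode), so E°cell = (-0.42) − (-3.06) = +2.64 V.
Balancing electrons gives n = 2.
ΔG° = −nFE° = −(2)(96485)(+2.64) = -509,441 J = -509.4 kJ/mol.

-509.4 kJ/mol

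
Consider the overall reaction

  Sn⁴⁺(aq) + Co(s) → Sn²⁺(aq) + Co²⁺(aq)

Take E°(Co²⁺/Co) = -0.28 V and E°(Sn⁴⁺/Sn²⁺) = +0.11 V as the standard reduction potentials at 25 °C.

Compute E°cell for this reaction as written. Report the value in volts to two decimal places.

+0.39 V

The Sn⁴⁺/Sn²⁺ couple has the higher reduction potential, so it is the cathode; Co²⁺/Co is oxidised at the anode.
E°cell = E°(cathode) − E°(anode) = (+0.11) − (-0.28) = +0.39 V.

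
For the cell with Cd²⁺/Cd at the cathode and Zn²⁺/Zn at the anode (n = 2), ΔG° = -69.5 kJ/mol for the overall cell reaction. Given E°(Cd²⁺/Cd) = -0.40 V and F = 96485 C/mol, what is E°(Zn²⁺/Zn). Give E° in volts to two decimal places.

-0.76 V

E°cell = −ΔG°/(nF) = −(-69.5×10³)/((2)(96485)) = +0.360 V.
Since Cd²⁺/Cd is the cathode and Zn²⁺/Zn the anode, E°cell = E°(Cd²⁺/Cd) − E°(Zn²⁺/Zn).
So E°(Zn²⁺/Zn) = E°(Cd²⁺/Cd) − E°cell = (-0.40) − (+0.360) = -0.76 V.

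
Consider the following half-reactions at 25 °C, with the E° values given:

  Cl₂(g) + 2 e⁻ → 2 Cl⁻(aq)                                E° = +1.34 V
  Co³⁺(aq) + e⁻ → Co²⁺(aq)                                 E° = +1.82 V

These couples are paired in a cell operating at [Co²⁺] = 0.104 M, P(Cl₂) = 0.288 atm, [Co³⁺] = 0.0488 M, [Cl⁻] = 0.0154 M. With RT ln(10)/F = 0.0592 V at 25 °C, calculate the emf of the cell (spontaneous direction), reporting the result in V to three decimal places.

+0.369 V

Co³⁺/Co²⁺ is the cathode (higher E°), Cl₂/Cl⁻ the anode: E°cell = +1.82 − (+1.34) = +0.48 V, n = 2.
Overall: 2 Co³⁺(aq) + 2 Cl⁻(aq) → 2 Co²⁺(aq) + Cl₂(g)
Q = [Co²⁺]^2·P(Cl₂) / ([Co³⁺]^2·[Cl⁻]^2); log Q = 3.742.
E = E° − (0.0592/n) log Q = +0.48 − (0.0592/2)(3.742) = +0.369 V.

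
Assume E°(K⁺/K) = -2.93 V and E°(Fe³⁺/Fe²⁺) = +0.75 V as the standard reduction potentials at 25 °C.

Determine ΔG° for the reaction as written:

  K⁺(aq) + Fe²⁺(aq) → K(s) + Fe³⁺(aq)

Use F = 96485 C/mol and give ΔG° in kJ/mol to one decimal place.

As written, K⁺/K is reduced (cathode) and Fe³⁺/Fe²⁺ is oxidised (anode), so E°cell = (-2.93) − (+0.75) = -3.68 V.
Balancing electrons gives n = 1.
ΔG° = −nFE° = −(1)(96485)(-3.68) = 355,065 J = +355.1 kJ/mol.

+355.1 kJ/mol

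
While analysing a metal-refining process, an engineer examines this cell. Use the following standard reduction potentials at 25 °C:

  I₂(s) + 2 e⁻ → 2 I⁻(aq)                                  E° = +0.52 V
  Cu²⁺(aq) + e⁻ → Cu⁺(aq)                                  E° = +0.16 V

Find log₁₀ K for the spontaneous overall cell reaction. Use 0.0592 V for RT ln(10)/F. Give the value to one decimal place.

Cathode: I₂/I⁻; anode: Cu²⁺/Cu⁺. E°cell = +0.36 V, n = 2.
log K = nE°cell / 0.0592 = (2)(+0.36) / 0.0592 = 12.2.

12.2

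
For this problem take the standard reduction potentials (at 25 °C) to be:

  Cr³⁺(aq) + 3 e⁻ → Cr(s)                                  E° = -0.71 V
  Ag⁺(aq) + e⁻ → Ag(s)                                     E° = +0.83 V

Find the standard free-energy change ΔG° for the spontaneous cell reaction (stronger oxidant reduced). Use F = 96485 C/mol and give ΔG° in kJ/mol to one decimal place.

-445.8 kJ/mol

Ag⁺/Ag (E° = +0.83 V) is the cathode; Cr³⁺/Cr (E° = -0.71 V) is the anode, so E°cell = +1.54 V.
Balancing electrons gives n = 3 (lcm of 1 and 3).
ΔG° = −nFE° = −(3)(96485)(+1.54) = -445,761 J = -445.8 kJ/mol.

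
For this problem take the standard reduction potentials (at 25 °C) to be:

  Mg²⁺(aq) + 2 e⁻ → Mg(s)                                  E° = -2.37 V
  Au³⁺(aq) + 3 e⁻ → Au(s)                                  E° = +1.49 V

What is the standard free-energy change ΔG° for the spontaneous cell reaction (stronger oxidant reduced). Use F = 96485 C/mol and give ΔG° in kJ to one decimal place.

Au³⁺/Au (E° = +1.49 V) is the cathode; Mg²⁺/Mg (E° = -2.37 V) is the anode, so E°cell = +3.86 V.
Balancing electrons gives n = 6 (lcm of 3 and 2).
ΔG° = −nFE° = −(6)(96485)(+3.86) = -2,234,593 J = -2234.6 kJ.

-2234.6 kJ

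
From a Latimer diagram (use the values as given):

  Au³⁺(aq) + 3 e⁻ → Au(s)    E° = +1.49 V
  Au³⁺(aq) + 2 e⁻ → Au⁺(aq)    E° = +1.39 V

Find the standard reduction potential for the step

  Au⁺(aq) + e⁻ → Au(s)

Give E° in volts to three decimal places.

Sequential free energies add, so n₃E°₃ = n₁E°₁ + n₂E°₂.
With n₃ = 3, and the known step contributing 2×(+1.39) V, the unknown satisfies 1·E° = 3×(+1.49) − 2×(+1.39) = +1.690.
E° = +1.690 / 1 = +1.690 V.

+1.690 V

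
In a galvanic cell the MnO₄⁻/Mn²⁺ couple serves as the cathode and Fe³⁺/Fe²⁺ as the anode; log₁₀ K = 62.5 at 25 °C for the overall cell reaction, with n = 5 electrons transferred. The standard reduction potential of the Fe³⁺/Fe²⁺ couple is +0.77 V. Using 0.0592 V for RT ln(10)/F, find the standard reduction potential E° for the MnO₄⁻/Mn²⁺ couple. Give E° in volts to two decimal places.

+1.51 V

E°cell = (0.0592/n)·log K = (0.0592/5)(62.5) = +0.740 V.
Since MnO₄⁻/Mn²⁺ is the cathode and Fe³⁺/Fe²⁺ the anode, E°cell = E°(MnO₄⁻/Mn²⁺) − E°(Fe³⁺/Fe²⁺).
So E°(MnO₄⁻/Mn²⁺) = E°cell + E°(Fe³⁺/Fe²⁺) = +0.740 + (+0.77) = +1.51 V.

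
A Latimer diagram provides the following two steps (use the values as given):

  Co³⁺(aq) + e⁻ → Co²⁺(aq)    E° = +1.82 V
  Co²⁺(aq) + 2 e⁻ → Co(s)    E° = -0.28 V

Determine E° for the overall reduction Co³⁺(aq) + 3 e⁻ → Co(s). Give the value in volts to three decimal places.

+0.420 V

Standard free energies of sequential steps add: ΔG°₃ = ΔG°₁ + ΔG°₂, so n₃E°₃ = n₁E°₁ + n₂E°₂.
E°₃ = (1×+1.82 + 2×-0.28) / 3 = (+1.260) / 3 = +0.420 V.
Simply averaging or adding the two E° values would be wrong; the electron-weighted sum is required.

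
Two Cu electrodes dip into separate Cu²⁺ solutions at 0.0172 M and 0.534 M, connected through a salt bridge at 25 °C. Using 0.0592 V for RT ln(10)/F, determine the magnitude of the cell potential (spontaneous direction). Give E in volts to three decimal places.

+0.044 V

For a concentration cell E°cell = 0. The 0.534 M side is the cathode (reduction is favoured where [Cu²⁺] is higher).
With n = 2, E = −(0.0592/2) log([Cu²⁺]ₐₙ/[Cu²⁺]꜀ₐₜ) = −(0.0592/2) log(0.0172/0.534) = −(0.0592/2)(-1.492) = +0.044 V.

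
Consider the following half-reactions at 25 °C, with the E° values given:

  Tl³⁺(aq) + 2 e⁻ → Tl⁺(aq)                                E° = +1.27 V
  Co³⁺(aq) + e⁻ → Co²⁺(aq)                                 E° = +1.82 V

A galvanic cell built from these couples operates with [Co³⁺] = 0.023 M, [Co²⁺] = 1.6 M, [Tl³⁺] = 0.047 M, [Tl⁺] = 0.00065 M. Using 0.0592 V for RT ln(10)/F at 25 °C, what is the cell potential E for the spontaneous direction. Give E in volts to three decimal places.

Co³⁺/Co²⁺ is the cathode (higher E°), Tl³⁺/Tl⁺ the anode: E°cell = +1.82 − (+1.27) = +0.55 V, n = 2.
Overall: 2 Co³⁺(aq) + Tl⁺(aq) → 2 Co²⁺(aq) + Tl³⁺(aq)
Q = [Co²⁺]^2·[Tl³⁺] / ([Co³⁺]^2·[Tl⁺]); log Q = 5.544.
E = E° − (0.0592/n) log Q = +0.55 − (0.0592/2)(5.544) = +0.386 V.

+0.386 V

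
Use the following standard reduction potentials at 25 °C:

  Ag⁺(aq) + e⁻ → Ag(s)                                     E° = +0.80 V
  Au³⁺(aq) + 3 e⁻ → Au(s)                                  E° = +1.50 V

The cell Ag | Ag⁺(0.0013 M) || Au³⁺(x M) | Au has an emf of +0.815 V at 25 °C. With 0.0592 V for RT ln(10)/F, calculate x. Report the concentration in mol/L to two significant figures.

0.0015 M

Au³⁺/Au is the cathode, Ag⁺/Ag the anode: E°cell = +0.70 V, n = 3.
Overall reaction: Au³⁺(aq) + 3 Ag(s) → Au(s) + 3 Ag⁺(aq); Q = [Ag⁺]^3/[Au³⁺]^1.
From E = E° − (0.0592/n) log Q: log Q = (E° − E)·n/0.0592 = (+0.70 − (+0.815))·3/0.0592 = -5.8277.
So 1·log[Au³⁺] = 3·log(0.0013) − log Q = -8.6582 − (-5.8277) = -2.8305; [Au³⁺] = 10^(-2.8305) ≈ 0.0015 M.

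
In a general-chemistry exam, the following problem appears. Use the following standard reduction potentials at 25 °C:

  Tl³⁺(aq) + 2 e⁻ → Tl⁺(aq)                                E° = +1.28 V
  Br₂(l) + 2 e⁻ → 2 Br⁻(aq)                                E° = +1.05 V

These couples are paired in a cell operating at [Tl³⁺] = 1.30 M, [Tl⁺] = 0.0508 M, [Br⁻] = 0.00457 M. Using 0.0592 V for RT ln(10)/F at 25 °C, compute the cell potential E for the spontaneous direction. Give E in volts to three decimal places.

+0.133 V

Tl³⁺/Tl⁺ is the cathode (higher E°), Br₂/Br⁻ the anode: E°cell = +1.28 − (+1.05) = +0.23 V, n = 2.
Overall: Tl³⁺(aq) + 2 Br⁻(aq) → Tl⁺(aq) + Br₂(l)
Q = [Tl⁺] / ([Tl³⁺]·[Br⁻]^2); log Q = 3.272.
E = E° − (0.0592/n) log Q = +0.23 − (0.0592/2)(3.272) = +0.133 V.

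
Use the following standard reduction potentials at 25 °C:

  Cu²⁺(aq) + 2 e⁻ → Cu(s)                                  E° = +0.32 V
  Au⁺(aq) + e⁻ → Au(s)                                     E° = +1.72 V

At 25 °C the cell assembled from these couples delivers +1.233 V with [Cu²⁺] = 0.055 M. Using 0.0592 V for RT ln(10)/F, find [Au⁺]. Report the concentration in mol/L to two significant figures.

Au⁺/Au is the cathode, Cu²⁺/Cu the anode: E°cell = +1.40 V, n = 2.
Overall reaction: 2 Au⁺(aq) + Cu(s) → 2 Au(s) + Cu²⁺(aq); Q = [Cu²⁺]^1/[Au⁺]^2.
From E = E° − (0.0592/n) log Q: log Q = (E° − E)·n/0.0592 = (+1.40 − (+1.233))·2/0.0592 = 5.6419.
So 2·log[Au⁺] = 1·log(0.055) − log Q = -1.2596 − (5.6419) = -6.9015; log[Au⁺] = -6.9015 / 2 = -3.4508; [Au⁺] = 10^(-3.4508) ≈ 0.00035 M.

0.00035 M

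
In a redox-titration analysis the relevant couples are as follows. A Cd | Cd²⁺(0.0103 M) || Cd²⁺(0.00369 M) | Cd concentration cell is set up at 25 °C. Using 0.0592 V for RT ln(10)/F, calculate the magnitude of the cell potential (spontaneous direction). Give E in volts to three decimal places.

+0.013 V

For a concentration cell E°cell = 0. The 0.0103 M side is the cathode (reduction is favoured where [Cd²⁺] is higher).
With n = 2, E = −(0.0592/2) log([Cd²⁺]ₐₙ/[Cd²⁺]꜀ₐₜ) = −(0.0592/2) log(0.00369/0.0103) = −(0.0592/2)(-0.446) = +0.013 V.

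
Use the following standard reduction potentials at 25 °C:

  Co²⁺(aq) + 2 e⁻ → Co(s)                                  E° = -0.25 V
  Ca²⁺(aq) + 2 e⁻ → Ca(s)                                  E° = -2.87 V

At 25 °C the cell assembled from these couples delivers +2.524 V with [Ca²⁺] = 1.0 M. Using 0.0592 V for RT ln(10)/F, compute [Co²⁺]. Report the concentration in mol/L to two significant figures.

Co²⁺/Co is the cathode, Ca²⁺/Ca the anode: E°cell = +2.62 V, n = 2.
Overall reaction: Co²⁺(aq) + Ca(s) → Co(s) + Ca²⁺(aq); Q = [Ca²⁺]^1/[Co²⁺]^1.
From E = E° − (0.0592/n) log Q: log Q = (E° − E)·n/0.0592 = (+2.62 − (+2.524))·2/0.0592 = 3.2432.
So 1·log[Co²⁺] = 1·log(1) − log Q = 0.0000 − (3.2432) = -3.2432; [Co²⁺] = 10^(-3.2432) ≈ 0.00057 M.

0.00057 M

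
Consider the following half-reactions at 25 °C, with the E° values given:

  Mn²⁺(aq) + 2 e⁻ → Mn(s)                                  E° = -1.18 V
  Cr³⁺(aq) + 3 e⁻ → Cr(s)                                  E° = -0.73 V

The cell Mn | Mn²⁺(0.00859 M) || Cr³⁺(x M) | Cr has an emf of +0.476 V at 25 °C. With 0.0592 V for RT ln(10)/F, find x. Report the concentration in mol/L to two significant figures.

0.017 M

Cr³⁺/Cr is the cathode, Mn²⁺/Mn the anode: E°cell = +0.45 V, n = 6.
Overall reaction: 2 Cr³⁺(aq) + 3 Mn(s) → 2 Cr(s) + 3 Mn²⁺(aq); Q = [Mn²⁺]^3/[Cr³⁺]^2.
From E = E° − (0.0592/n) log Q: log Q = (E° − E)·n/0.0592 = (+0.45 − (+0.476))·6/0.0592 = -2.6351.
So 2·log[Cr³⁺] = 3·log(0.00859) − log Q = -6.1980 − (-2.6351) = -3.5629; log[Cr³⁺] = -3.5629 / 2 = -1.7814; [Cr³⁺] = 10^(-1.7814) ≈ 0.017 M.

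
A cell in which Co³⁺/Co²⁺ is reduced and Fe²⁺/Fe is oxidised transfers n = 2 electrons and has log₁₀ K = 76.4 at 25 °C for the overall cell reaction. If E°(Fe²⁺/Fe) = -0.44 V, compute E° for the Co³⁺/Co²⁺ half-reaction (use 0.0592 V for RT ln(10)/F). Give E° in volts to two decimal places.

E°cell = (0.0592/n)·log K = (0.0592/2)(76.4) = +2.261 V.
Since Co³⁺/Co²⁺ is the cathode and Fe²⁺/Fe the anode, E°cell = E°(Co³⁺/Co²⁺) − E°(Fe²⁺/Fe).
So E°(Co³⁺/Co²⁺) = E°cell + E°(Fe²⁺/Fe) = +2.261 + (-0.44) = +1.82 V.

+1.82 V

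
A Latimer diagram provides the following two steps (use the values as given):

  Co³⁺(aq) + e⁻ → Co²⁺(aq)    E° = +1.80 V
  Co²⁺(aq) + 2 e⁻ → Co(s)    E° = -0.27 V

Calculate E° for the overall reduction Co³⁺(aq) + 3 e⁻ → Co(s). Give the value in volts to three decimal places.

Standard free energies of sequential steps add: ΔG°₃ = ΔG°₁ + ΔG°₂, so n₃E°₃ = n₁E°₁ + n₂E°₂.
E°₃ = (1×+1.80 + 2×-0.27) / 3 = (+1.260) / 3 = +0.420 V.

+0.420 V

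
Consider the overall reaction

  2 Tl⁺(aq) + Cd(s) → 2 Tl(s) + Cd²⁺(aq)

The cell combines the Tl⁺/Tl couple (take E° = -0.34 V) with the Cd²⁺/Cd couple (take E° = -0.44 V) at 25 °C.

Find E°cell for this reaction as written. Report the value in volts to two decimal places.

+0.10 V

The Tl⁺/Tl couple has the higher reduction potential, so it is the cathode; Cd²⁺/Cd is oxidised at the anode.
E°cell = E°(cathode) − E°(anode) = (-0.34) − (-0.44) = +0.10 V.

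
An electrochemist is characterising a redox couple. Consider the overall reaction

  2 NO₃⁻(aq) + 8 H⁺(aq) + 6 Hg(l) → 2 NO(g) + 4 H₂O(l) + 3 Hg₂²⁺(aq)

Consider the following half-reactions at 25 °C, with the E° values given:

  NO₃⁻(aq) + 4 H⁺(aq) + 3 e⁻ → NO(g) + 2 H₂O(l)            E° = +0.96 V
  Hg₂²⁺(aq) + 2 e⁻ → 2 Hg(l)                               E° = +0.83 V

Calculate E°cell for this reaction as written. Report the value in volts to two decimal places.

The NO₃⁻/NO couple has the higher reduction potential, so it is the cathode; Hg₂²⁺/Hg is oxidised at the anode.
E°cell = E°(cathode) − E°(anode) = (+0.96) − (+0.83) = +0.13 V.

+0.13 V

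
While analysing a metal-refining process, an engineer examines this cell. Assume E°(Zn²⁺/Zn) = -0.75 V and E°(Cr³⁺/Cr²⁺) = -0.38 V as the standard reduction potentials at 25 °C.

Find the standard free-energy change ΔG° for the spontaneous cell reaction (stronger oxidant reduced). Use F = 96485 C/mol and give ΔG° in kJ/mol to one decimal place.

-71.4 kJ/mol

Cr³⁺/Cr²⁺ (E° = -0.38 V) is the cathode; Zn²⁺/Zn (E° = -0.75 V) is the anode, so E°cell = +0.37 V.
Balancing electrons gives n = 2 (lcm of 1 and 2).
ΔG° = −nFE° = −(2)(96485)(+0.37) = -71,399 J = -71.4 kJ/mol.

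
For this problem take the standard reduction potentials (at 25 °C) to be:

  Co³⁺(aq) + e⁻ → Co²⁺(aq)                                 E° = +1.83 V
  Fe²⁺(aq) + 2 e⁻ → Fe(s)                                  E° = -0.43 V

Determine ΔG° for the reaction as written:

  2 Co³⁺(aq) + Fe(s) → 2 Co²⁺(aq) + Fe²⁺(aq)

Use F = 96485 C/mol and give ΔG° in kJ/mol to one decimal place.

-436.1 kJ/mol

As written, Co³⁺/Co²⁺ is reduced (cathode) and Fe²⁺/Fe is oxidised (anode), so E°cell = (+1.83) − (-0.43) = +2.26 V.
Balancing electrons gives n = 2.
ΔG° = −nFE° = −(2)(96485)(+2.26) = -436,112 J = -436.1 kJ/mol.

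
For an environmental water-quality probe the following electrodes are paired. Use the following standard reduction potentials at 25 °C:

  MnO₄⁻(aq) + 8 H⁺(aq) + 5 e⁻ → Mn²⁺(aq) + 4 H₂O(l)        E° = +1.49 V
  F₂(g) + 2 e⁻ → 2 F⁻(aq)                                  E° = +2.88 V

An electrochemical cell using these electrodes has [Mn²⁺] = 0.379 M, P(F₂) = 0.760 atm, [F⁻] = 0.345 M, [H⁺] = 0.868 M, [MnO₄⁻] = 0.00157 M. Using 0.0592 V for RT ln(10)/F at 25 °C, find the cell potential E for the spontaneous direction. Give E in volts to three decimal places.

+1.448 V

F₂/F⁻ is the cathode (higher E°), MnO₄⁻/Mn²⁺ the anode: E°cell = +2.88 − (+1.49) = +1.39 V, n = 10.
Overall: 5 F₂(g) + 2 Mn²⁺(aq) + 8 H₂O(l) → 10 F⁻(aq) + 2 MnO₄⁻(aq) + 16 H⁺(aq)
Q = [F⁻]^10·[MnO₄⁻]^2·[H⁺]^16 / (P(F₂)^5·[Mn²⁺]^2); log Q = -9.775.
E = E° − (0.0592/n) log Q = +1.39 − (0.0592/10)(-9.775) = +1.448 V.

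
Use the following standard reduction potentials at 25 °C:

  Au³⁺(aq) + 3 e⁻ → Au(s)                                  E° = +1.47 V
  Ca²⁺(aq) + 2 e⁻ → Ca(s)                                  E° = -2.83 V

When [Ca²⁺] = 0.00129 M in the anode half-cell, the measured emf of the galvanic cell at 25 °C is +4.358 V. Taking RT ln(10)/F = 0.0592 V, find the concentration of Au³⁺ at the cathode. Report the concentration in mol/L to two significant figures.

Au³⁺/Au is the cathode, Ca²⁺/Ca the anode: E°cell = +4.30 V, n = 6.
Overall reaction: 2 Au³⁺(aq) + 3 Ca(s) → 2 Au(s) + 3 Ca²⁺(aq); Q = [Ca²⁺]^3/[Au³⁺]^2.
From E = E° − (0.0592/n) log Q: log Q = (E° − E)·n/0.0592 = (+4.30 − (+4.358))·6/0.0592 = -5.8784.
So 2·log[Au³⁺] = 3·log(0.00129) − log Q = -8.6682 − (-5.8784) = -2.7898; log[Au³⁺] = -2.7898 / 2 = -1.3949; [Au³⁺] = 10^(-1.3949) ≈ 0.040 M.

0.040 M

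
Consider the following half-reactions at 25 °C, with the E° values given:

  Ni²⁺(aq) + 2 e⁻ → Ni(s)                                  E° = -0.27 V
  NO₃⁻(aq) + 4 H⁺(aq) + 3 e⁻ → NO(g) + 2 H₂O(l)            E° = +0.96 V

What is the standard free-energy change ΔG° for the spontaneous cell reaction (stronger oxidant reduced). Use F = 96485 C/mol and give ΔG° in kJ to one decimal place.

NO₃⁻/NO (E° = +0.96 V) is the cathode; Ni²⁺/Ni (E° = -0.27 V) is the anode, so E°cell = +1.23 V.
Balancing electrons gives n = 6 (lcm of 3 and 2).
ΔG° = −nFE° = −(6)(96485)(+1.23) = -712,059 J = -712.1 kJ.

-712.1 kJ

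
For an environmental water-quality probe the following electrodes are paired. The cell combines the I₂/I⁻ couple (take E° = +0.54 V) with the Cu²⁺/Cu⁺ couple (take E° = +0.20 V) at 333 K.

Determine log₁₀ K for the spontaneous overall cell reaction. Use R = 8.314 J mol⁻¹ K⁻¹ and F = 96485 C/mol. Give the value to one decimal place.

Cathode: I₂/I⁻; anode: Cu²⁺/Cu⁺. E°cell = (+0.54) − (+0.20) = +0.34 V, with n = 2.
ΔG° = −nFE° = −RT ln K, so ln K = nFE°/(RT) = (2)(96485)(+0.34) / ((8.314)(333)) = 23.698.
log₁₀ K = 23.698 / ln 10 = 10.3.

10.3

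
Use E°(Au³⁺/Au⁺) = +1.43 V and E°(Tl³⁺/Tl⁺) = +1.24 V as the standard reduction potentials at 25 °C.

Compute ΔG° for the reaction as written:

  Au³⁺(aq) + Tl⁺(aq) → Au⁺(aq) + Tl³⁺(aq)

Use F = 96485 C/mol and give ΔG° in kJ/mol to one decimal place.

As written, Au³⁺/Au⁺ is reduced (cathode) and Tl³⁺/Tl⁺ is oxidised (anode), so E°cell = (+1.43) − (+1.24) = +0.19 V.
Balancing electrons gives n = 2.
ΔG° = −nFE° = −(2)(96485)(+0.19) = -36,664 J = -36.7 kJ/mol.

-36.7 kJ/mol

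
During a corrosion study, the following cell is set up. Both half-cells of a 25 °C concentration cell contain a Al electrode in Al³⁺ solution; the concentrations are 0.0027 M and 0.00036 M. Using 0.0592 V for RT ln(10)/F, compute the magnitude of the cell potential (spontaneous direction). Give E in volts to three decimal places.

For a concentration cell E°cell = 0. The 0.0027 M side is the cathode (reduction is favoured where [Al³⁺] is higher).
With n = 3, E = −(0.0592/3) log([Al³⁺]ₐₙ/[Al³⁺]꜀ₐₜ) = −(0.0592/3) log(0.00036/0.0027) = −(0.0592/3)(-0.875) = +0.017 V.

+0.017 V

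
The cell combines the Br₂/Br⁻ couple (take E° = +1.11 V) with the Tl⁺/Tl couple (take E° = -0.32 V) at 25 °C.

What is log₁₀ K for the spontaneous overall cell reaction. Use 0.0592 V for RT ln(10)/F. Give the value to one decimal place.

48.3

Cathode: Br₂/Br⁻; anode: Tl⁺/Tl. E°cell = +1.43 V, n = 2.
log K = nE°cell / 0.0592 = (2)(+1.43) / 0.0592 = 48.3.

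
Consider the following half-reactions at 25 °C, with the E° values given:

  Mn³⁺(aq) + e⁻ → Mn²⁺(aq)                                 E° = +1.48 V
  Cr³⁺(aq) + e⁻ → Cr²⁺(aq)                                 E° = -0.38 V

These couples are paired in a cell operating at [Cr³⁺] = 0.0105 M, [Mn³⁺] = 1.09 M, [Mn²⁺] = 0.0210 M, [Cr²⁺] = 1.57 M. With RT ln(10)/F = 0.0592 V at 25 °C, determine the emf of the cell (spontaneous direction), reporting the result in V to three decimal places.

+2.090 V

Mn³⁺/Mn²⁺ is the cathode (higher E°), Cr³⁺/Cr²⁺ the anode: E°cell = +1.48 − (-0.38) = +1.86 V, n = 1.
Overall: Mn³⁺(aq) + Cr²⁺(aq) → Mn²⁺(aq) + Cr³⁺(aq)
Q = [Mn²⁺]·[Cr³⁺] / ([Mn³⁺]·[Cr²⁺]); log Q = -3.890.
E = E° − (0.0592/n) log Q = +1.86 − (0.0592/1)(-3.890) = +2.090 V.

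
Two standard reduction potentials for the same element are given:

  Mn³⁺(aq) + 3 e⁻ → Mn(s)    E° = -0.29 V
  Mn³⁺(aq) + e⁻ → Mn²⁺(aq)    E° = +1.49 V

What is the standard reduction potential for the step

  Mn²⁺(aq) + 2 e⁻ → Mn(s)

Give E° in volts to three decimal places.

-1.180 V

Sequential free energies add, so n₃E°₃ = n₁E°₁ + n₂E°₂.
With n₃ = 3, and the known step contributing 1×(+1.49) V, the unknown satisfies 2·E° = 3×(-0.29) − 1×(+1.49) = -2.360.
E° = -2.360 / 2 = -1.180 V.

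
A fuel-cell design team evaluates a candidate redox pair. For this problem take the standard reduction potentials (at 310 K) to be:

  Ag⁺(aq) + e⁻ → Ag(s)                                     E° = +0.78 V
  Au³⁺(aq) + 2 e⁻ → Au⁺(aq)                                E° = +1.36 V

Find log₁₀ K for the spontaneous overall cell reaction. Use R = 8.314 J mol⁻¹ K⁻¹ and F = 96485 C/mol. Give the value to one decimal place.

18.9

Cathode: Au³⁺/Au⁺; anode: Ag⁺/Ag. E°cell = (+1.36) − (+0.78) = +0.58 V, with n = 2.
ΔG° = −nFE° = −RT ln K, so ln K = nFE°/(RT) = (2)(96485)(+0.58) / ((8.314)(310)) = 43.426.
log₁₀ K = 43.426 / ln 10 = 18.9.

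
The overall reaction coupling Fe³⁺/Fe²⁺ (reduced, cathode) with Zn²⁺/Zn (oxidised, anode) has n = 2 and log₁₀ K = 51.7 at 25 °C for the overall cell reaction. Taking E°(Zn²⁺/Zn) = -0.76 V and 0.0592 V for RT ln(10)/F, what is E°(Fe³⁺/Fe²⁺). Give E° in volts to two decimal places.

+0.77 V

E°cell = (0.0592/n)·log K = (0.0592/2)(51.7) = +1.530 V.
Since Fe³⁺/Fe²⁺ is the cathode and Zn²⁺/Zn the anode, E°cell = E°(Fe³⁺/Fe²⁺) − E°(Zn²⁺/Zn).
So E°(Fe³⁺/Fe²⁺) = E°cell + E°(Zn²⁺/Zn) = +1.530 + (-0.76) = +0.77 V.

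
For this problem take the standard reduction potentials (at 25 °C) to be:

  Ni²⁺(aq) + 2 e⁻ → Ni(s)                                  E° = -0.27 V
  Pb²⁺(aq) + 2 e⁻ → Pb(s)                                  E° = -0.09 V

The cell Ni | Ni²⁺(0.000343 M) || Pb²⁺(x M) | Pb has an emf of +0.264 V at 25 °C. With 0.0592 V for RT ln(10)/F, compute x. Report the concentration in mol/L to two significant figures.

0.24 M

Pb²⁺/Pb is the cathode, Ni²⁺/Ni the anode: E°cell = +0.18 V, n = 2.
Overall reaction: Pb²⁺(aq) + Ni(s) → Pb(s) + Ni²⁺(aq); Q = [Ni²⁺]^1/[Pb²⁺]^1.
From E = E° − (0.0592/n) log Q: log Q = (E° − E)·n/0.0592 = (+0.18 − (+0.264))·2/0.0592 = -2.8378.
So 1·log[Pb²⁺] = 1·log(0.000343) − log Q = -3.4647 − (-2.8378) = -0.6269; [Pb²⁺] = 10^(-0.6269) ≈ 0.24 M.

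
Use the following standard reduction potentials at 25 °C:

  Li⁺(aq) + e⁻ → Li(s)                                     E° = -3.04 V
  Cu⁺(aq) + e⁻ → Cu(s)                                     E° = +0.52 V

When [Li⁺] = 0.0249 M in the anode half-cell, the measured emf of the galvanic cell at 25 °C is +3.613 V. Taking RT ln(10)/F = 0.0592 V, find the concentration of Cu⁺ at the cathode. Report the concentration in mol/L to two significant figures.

Cu⁺/Cu is the cathode, Li⁺/Li the anode: E°cell = +3.56 V, n = 1.
Overall reaction: Cu⁺(aq) + Li(s) → Cu(s) + Li⁺(aq); Q = [Li⁺]^1/[Cu⁺]^1.
From E = E° − (0.0592/n) log Q: log Q = (E° − E)·n/0.0592 = (+3.56 − (+3.613))·1/0.0592 = -0.8953.
So 1·log[Cu⁺] = 1·log(0.0249) − log Q = -1.6038 − (-0.8953) = -0.7085; [Cu⁺] = 10^(-0.7085) ≈ 0.20 M.

0.20 M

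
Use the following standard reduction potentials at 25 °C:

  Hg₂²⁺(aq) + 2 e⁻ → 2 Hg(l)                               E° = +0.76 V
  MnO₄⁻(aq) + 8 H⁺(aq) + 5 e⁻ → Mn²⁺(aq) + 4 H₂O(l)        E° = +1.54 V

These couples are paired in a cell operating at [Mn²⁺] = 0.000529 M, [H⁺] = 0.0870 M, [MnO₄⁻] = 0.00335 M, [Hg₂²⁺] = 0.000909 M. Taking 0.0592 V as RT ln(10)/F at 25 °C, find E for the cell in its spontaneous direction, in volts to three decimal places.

MnO₄⁻/Mn²⁺ is the cathode (higher E°), Hg₂²⁺/Hg the anode: E°cell = +1.54 − (+0.76) = +0.78 V, n = 10.
Overall: 2 MnO₄⁻(aq) + 16 H⁺(aq) + 10 Hg(l) → 2 Mn²⁺(aq) + 8 H₂O(l) + 5 Hg₂²⁺(aq)
Q = [Mn²⁺]^2·[Hg₂²⁺]^5 / ([MnO₄⁻]^2·[H⁺]^16); log Q = 0.157.
E = E° − (0.0592/n) log Q = +0.78 − (0.0592/10)(0.157) = +0.779 V.

+0.779 V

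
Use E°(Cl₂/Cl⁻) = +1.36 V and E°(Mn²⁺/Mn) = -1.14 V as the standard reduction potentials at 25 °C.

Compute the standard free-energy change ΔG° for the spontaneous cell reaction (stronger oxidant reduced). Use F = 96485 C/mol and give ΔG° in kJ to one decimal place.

Cl₂/Cl⁻ (E° = +1.36 V) is the cathode; Mn²⁺/Mn (E° = -1.14 V) is the anode, so E°cell = +2.50 V.
Balancing electrons gives n = 2 (lcm of 2 and 2).
ΔG° = −nFE° = −(2)(96485)(+2.50) = -482,425 J = -482.4 kJ.

-482.4 kJ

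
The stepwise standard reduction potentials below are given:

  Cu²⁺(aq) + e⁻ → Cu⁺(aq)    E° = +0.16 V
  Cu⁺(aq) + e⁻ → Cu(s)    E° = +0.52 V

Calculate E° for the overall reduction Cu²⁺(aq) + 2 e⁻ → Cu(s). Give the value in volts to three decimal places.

Adding the free-energy changes (−nFE°) of the two steps gives −n₃FE°₃ = −n₁FE°₁ − n₂FE°₂.
E°₃ = (1×+0.16 + 1×+0.52) / 2 = (+0.680) / 2 = +0.340 V.

+0.340 V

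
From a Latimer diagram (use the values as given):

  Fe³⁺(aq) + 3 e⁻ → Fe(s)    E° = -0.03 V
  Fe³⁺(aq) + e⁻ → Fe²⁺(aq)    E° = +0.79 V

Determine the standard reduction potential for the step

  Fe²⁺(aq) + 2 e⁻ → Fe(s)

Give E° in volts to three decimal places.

Sequential free energies add, so n₃E°₃ = n₁E°₁ + n₂E°₂.
With n₃ = 3, and the known step contributing 1×(+0.79) V, the unknown satisfies 2·E° = 3×(-0.03) − 1×(+0.79) = -0.880.
E° = -0.880 / 2 = -0.440 V.

-0.440 V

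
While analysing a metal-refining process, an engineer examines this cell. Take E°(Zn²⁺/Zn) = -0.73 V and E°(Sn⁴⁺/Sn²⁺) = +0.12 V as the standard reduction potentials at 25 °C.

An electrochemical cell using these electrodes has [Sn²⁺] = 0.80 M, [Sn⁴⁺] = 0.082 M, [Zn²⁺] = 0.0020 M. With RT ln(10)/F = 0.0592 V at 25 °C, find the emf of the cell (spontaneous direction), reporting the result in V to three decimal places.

Sn⁴⁺/Sn²⁺ is the cathode (higher E°), Zn²⁺/Zn the anode: E°cell = +0.12 − (-0.73) = +0.85 V, n = 2.
Overall: Sn⁴⁺(aq) + Zn(s) → Sn²⁺(aq) + Zn²⁺(aq)
Q = [Sn²⁺]·[Zn²⁺] / ([Sn⁴⁺]); log Q = -1.710.
E = E° − (0.0592/n) log Q = +0.85 − (0.0592/2)(-1.710) = +0.901 V.

+0.901 V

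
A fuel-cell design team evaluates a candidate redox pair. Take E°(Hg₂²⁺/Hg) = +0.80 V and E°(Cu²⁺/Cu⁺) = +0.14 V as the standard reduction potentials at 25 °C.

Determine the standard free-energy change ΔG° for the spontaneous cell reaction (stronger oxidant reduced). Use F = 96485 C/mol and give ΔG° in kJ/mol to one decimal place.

Hg₂²⁺/Hg (E° = +0.80 V) is the cathode; Cu²⁺/Cu⁺ (E° = +0.14 V) is the anode, so E°cell = +0.66 V.
Balancing electrons gives n = 2 (lcm of 2 and 1).
ΔG° = −nFE° = −(2)(96485)(+0.66) = -127,360 J = -127.4 kJ/mol.

-127.4 kJ/mol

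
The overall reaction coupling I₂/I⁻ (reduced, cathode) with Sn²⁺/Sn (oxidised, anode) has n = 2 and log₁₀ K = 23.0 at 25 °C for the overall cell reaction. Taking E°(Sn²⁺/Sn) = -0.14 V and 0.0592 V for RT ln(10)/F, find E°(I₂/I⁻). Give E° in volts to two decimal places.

+0.54 V

E°cell = (0.0592/n)·log K = (0.0592/2)(23.0) = +0.681 V.
Since I₂/I⁻ is the cathode and Sn²⁺/Sn the anode, E°cell = E°(I₂/I⁻) − E°(Sn²⁺/Sn).
So E°(I₂/I⁻) = E°cell + E°(Sn²⁺/Sn) = +0.681 + (-0.14) = +0.54 V.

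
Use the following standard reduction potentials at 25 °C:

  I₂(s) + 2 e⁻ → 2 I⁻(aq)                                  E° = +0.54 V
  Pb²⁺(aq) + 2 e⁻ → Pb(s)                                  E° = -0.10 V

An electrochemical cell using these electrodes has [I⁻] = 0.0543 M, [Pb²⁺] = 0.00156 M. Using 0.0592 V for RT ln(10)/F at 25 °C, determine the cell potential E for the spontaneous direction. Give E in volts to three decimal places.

I₂/I⁻ is the cathode (higher E°), Pb²⁺/Pb the anode: E°cell = +0.54 − (-0.10) = +0.64 V, n = 2.
Overall: I₂(s) + Pb(s) → 2 I⁻(aq) + Pb²⁺(aq)
Q = [I⁻]^2·[Pb²⁺]; log Q = -5.337.
E = E° − (0.0592/n) log Q = +0.64 − (0.0592/2)(-5.337) = +0.798 V.

+0.798 V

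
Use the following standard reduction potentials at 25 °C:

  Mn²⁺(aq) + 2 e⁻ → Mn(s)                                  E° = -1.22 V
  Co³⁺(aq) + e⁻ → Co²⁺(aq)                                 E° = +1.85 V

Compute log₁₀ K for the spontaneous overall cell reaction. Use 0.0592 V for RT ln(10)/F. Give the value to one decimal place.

Cathode: Co³⁺/Co²⁺; anode: Mn²⁺/Mn. E°cell = +3.07 V, n = 2.
log K = nE°cell / 0.0592 = (2)(+3.07) / 0.0592 = 103.7.

103.7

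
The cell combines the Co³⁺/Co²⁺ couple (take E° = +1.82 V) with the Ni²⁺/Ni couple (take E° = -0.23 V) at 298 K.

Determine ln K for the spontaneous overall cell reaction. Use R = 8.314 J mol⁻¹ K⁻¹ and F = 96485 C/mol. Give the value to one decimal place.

159.7

Cathode: Co³⁺/Co²⁺; anode: Ni²⁺/Ni. E°cell = (+1.82) − (-0.23) = +2.05 V, with n = 2.
ΔG° = −nFE° = −RT ln K, so ln K = nFE°/(RT) = (2)(96485)(+2.05) / ((8.314)(298)) = 159.668.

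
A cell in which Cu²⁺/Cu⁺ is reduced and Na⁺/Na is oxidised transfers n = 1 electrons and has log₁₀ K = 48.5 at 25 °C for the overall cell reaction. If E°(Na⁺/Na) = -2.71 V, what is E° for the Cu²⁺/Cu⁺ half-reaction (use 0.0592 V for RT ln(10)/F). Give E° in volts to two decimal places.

E°cell = (0.0592/n)·log K = (0.0592/1)(48.5) = +2.871 V.
Since Cu²⁺/Cu⁺ is the cathode and Na⁺/Na the anode, E°cell = E°(Cu²⁺/Cu⁺) − E°(Na⁺/Na).
So E°(Cu²⁺/Cu⁺) = E°cell + E°(Na⁺/Na) = +2.871 + (-2.71) = +0.16 V.

+0.16 V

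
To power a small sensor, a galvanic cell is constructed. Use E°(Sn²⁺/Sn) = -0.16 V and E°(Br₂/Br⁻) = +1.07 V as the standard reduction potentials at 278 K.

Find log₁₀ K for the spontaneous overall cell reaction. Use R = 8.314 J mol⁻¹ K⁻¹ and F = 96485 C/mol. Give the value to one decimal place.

44.6

Cathode: Br₂/Br⁻; anode: Sn²⁺/Sn. E°cell = (+1.07) − (-0.16) = +1.23 V, with n = 2.
ΔG° = −nFE° = −RT ln K, so ln K = nFE°/(RT) = (2)(96485)(+1.23) / ((8.314)(278)) = 102.693.
log₁₀ K = 102.693 / ln 10 = 44.6.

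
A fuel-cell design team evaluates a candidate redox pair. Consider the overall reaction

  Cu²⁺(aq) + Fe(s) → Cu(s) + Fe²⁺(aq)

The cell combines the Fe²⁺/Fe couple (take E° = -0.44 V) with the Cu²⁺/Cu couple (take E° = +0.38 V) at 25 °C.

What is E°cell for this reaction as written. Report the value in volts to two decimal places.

+0.82 V

The Cu²⁺/Cu couple has the higher reduction potential, so it is the cathode; Fe²⁺/Fe is oxidised at the anode.
E°cell = E°(cathode) − E°(anode) = (+0.38) − (-0.44) = +0.82 V.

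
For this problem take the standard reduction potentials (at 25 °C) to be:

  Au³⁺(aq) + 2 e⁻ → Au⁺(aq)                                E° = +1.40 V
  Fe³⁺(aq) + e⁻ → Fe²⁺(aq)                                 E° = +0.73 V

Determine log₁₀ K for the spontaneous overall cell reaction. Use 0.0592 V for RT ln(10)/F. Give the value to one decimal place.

Cathode: Au³⁺/Au⁺; anode: Fe³⁺/Fe²⁺. E°cell = +0.67 V, n = 2.
log K = nE°cell / 0.0592 = (2)(+0.67) / 0.0592 = 22.6.

22.6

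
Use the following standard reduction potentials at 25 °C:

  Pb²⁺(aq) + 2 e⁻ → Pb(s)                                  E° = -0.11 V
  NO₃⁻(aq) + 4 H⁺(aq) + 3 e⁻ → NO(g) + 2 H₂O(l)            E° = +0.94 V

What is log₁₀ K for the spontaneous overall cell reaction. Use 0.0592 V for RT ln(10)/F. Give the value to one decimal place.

106.4

Cathode: NO₃⁻/NO; anode: Pb²⁺/Pb. E°cell = +1.05 V, n = 6.
log K = nE°cell / 0.0592 = (6)(+1.05) / 0.0592 = 106.4.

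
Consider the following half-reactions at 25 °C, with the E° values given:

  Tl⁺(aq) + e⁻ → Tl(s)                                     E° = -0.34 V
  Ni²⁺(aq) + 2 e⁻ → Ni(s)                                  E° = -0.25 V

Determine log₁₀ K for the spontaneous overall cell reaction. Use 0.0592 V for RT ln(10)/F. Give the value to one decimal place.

3.0

Cathode: Ni²⁺/Ni; anode: Tl⁺/Tl. E°cell = +0.09 V, n = 2.
log K = nE°cell / 0.0592 = (2)(+0.09) / 0.0592 = 3.0.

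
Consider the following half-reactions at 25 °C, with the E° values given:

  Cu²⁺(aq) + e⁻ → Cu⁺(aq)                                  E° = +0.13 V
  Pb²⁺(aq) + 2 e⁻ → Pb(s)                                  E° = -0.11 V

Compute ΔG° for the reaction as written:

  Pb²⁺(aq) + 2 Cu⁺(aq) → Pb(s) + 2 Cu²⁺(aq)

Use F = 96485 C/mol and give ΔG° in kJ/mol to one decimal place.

+46.3 kJ/mol

As written, Pb²⁺/Pb is reduced (cathode) and Cu²⁺/Cu⁺ is oxidised (anode), so E°cell = (-0.11) − (+0.13) = -0.24 V.
Balancing electrons gives n = 2.
ΔG° = −nFE° = −(2)(96485)(-0.24) = 46,313 J = +46.3 kJ/mol.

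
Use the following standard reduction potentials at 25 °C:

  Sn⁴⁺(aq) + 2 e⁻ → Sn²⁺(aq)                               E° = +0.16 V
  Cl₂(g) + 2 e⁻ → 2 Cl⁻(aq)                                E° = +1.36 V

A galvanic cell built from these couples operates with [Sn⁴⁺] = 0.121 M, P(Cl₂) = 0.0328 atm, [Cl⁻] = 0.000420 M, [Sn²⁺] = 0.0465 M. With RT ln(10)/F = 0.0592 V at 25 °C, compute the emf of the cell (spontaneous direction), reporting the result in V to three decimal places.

+1.344 V

Cl₂/Cl⁻ is the cathode (higher E°), Sn⁴⁺/Sn²⁺ the anode: E°cell = +1.36 − (+0.16) = +1.20 V, n = 2.
Overall: Cl₂(g) + Sn²⁺(aq) → 2 Cl⁻(aq) + Sn⁴⁺(aq)
Q = [Cl⁻]^2·[Sn⁴⁺] / (P(Cl₂)·[Sn²⁺]); log Q = -4.854.
E = E° − (0.0592/n) log Q = +1.20 − (0.0592/2)(-4.854) = +1.344 V.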